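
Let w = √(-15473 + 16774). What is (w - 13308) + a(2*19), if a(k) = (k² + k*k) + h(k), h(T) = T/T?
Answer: -10419 + √1301 ≈ -10383.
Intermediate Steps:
h(T) = 1
a(k) = 1 + 2*k² (a(k) = (k² + k*k) + 1 = (k² + k²) + 1 = 2*k² + 1 = 1 + 2*k²)
w = √1301 ≈ 36.069
(w - 13308) + a(2*19) = (√1301 - 13308) + (1 + 2*(2*19)²) = (-13308 + √1301) + (1 + 2*38²) = (-13308 + √1301) + (1 + 2*1444) = (-13308 + √1301) + (1 + 2888) = (-13308 + √1301) + 2889 = -10419 + √1301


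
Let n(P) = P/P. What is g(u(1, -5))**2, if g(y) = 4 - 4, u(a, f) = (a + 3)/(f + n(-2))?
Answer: 0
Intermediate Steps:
n(P) = 1
u(a, f) = (3 + a)/(1 + f) (u(a, f) = (a + 3)/(f + 1) = (3 + a)/(1 + f))
g(y) = 0
g(u(1, -5))**2 = 0**2 = 0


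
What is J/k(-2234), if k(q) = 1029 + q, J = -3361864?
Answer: 3361864/1205 ≈ 2789.9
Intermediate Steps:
J/k(-2234) = -3361864/(1029 - 2234) = -3361864/(-1205) = -3361864*(-1/1205) = 3361864/1205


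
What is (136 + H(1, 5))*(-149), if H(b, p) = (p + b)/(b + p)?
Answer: -20413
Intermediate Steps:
H(b, p) = 1 (H(b, p) = (b + p)/(b + p) = 1)
(136 + H(1, 5))*(-149) = (136 + 1)*(-149) = 137*(-149) = -20413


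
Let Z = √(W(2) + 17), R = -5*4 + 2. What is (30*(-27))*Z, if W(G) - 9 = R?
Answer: -1620*√2 ≈ -2291.0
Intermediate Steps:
R = -18 (R = -20 + 2 = -18)
W(G) = -9 (W(G) = 9 - 18 = -9)
Z = 2*√2 (Z = √(-9 + 17) = √8 = 2*√2 ≈ 2.8284)
(30*(-27))*Z = (30*(-27))*(2*√2) = -1620*√2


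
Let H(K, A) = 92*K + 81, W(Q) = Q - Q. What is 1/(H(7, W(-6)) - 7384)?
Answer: -1/6659 ≈ -0.00015017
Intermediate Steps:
W(Q) = 0
H(K, A) = 81 + 92*K
1/(H(7, W(-6)) - 7384) = 1/((81 + 92*7) - 7384) = 1/((81 + 644) - 7384) = 1/(725 - 7384) = 1/(-6659) = -1/6659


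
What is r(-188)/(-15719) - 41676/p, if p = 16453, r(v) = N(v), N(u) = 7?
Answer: -655220215/258624707 ≈ -2.5335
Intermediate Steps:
r(v) = 7
r(-188)/(-15719) - 41676/p = 7/(-15719) - 41676/16453 = 7*(-1/15719) - 41676*1/16453 = -7/15719 - 41676/16453 = -655220215/258624707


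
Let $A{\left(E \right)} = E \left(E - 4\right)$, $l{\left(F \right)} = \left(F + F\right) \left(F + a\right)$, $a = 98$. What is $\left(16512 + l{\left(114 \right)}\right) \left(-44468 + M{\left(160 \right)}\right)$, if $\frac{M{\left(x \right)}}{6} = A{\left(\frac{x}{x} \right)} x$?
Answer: $-3070423104$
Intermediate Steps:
$l{\left(F \right)} = 2 F \left(98 + F\right)$ ($l{\left(F \right)} = \left(F + F\right) \left(F + 98\right) = 2 F \left(98 + F\right)$)
$A{\left(E \right)} = E \left(-4 + E\right)$
$M{\left(x \right)} = - 18 x$ ($M{\left(x \right)} = 6 \frac{x}{x} \left(-4 + \frac{x}{x}\right) x = 6 \cdot 1 \left(-4 + 1\right) x = 6 \cdot 1 \left(-3\right) x = 6 \left(- 3 x\right) = - 18 x$)
$\left(16512 + l{\left(114 \right)}\right) \left(-44468 + M{\left(160 \right)}\right) = \left(16512 + 2 \cdot 114 \left(98 + 114\right)\right) \left(-44468 - 2880\right) = \left(16512 + 2 \cdot 114 \cdot 212\right) \left(-44468 - 2880\right) = \left(16512 + 48336\right) \left(-47348\right) = 64848 \left(-47348\right) = -3070423104$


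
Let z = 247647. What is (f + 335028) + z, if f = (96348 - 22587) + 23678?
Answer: 680114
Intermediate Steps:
f = 97439 (f = 73761 + 23678 = 97439)
(f + 335028) + z = (97439 + 335028) + 247647 = 432467 + 247647 = 680114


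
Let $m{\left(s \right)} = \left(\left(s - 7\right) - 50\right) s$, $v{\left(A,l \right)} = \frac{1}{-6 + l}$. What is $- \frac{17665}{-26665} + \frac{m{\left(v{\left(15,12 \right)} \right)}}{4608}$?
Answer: $\frac{584263751}{884680704} \approx 0.66042$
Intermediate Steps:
$m{\left(s \right)} = s \left(-57 + s\right)$ ($m{\left(s \right)} = \left(\left(-7 + s\right) - 50\right) s = \left(-57 + s\right) s = s \left(-57 + s\right)$)
$- \frac{17665}{-26665} + \frac{m{\left(v{\left(15,12 \right)} \right)}}{4608} = - \frac{17665}{-26665} + \frac{\frac{1}{-6 + 12} \left(-57 + \frac{1}{-6 + 12}\right)}{4608} = \left(-17665\right) \left(- \frac{1}{26665}\right) + \frac{-57 + \frac{1}{6}}{6} \cdot \frac{1}{4608} = \frac{3533}{5333} + \frac{-57 + \frac{1}{6}}{6} \cdot \frac{1}{4608} = \frac{3533}{5333} + \frac{1}{6} \left(- \frac{341}{6}\right) \frac{1}{4608} = \frac{3533}{5333} - \frac{341}{165888} = \frac{584263751}{884680704}$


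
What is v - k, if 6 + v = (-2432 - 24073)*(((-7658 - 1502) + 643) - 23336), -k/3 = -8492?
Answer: 844238283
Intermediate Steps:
k = 25476 (k = -3*(-8492) = 25476)
v = 844263759 (v = -6 + (-2432 - 24073)*(((-7658 - 1502) + 643) - 23336) = -6 - 26505*((-9160 + 643) - 23336) = -6 - 26505*(-8517 - 23336) = -6 - 26505*(-31853) = -6 + 844263765 = 844263759)
v - k = 844263759 - 1*25476 = 844263759 - 25476 = 844238283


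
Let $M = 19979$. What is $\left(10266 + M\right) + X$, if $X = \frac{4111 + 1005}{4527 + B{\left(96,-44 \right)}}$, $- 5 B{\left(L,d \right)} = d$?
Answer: $\frac{685951935}{22679} \approx 30246.0$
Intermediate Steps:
$B{\left(L,d \right)} = - \frac{d}{5}$
$X = \frac{25580}{22679}$ ($X = \frac{4111 + 1005}{4527 - - \frac{44}{5}} = \frac{5116}{4527 + \frac{44}{5}} = \frac{5116}{\frac{22679}{5}} = 5116 \cdot \frac{5}{22679} = \frac{25580}{22679} \approx 1.1279$)
$\left(10266 + M\right) + X = \left(10266 + 19979\right) + \frac{25580}{22679} = 30245 + \frac{25580}{22679} = \frac{685951935}{22679}$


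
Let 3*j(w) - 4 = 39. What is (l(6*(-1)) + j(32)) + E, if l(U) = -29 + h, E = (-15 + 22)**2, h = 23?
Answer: 172/3 ≈ 57.333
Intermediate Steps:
j(w) = 43/3 (j(w) = 4/3 + (1/3)*39 = 4/3 + 13 = 43/3)
E = 49 (E = 7**2 = 49)
l(U) = -6 (l(U) = -29 + 23 = -6)
(l(6*(-1)) + j(32)) + E = (-6 + 43/3) + 49 = 25/3 + 49 = 172/3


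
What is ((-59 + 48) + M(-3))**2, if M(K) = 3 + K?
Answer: 121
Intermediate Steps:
((-59 + 48) + M(-3))**2 = ((-59 + 48) + (3 - 3))**2 = (-11 + 0)**2 = (-11)**2 = 121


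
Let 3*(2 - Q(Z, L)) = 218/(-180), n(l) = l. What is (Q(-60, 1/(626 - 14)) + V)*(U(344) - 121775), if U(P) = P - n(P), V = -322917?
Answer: 2123437948055/54 ≈ 3.9323e+10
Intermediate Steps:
Q(Z, L) = 649/270 (Q(Z, L) = 2 - 218/(3*(-180)) = 2 - 218*(-1)/(3*180) = 2 - 1/3*(-109/90) = 2 + 109/270 = 649/270)
U(P) = 0 (U(P) = P - P = 0)
(Q(-60, 1/(626 - 14)) + V)*(U(344) - 121775) = (649/270 - 322917)*(0 - 121775) = -87186941/270*(-121775) = 2123437948055/54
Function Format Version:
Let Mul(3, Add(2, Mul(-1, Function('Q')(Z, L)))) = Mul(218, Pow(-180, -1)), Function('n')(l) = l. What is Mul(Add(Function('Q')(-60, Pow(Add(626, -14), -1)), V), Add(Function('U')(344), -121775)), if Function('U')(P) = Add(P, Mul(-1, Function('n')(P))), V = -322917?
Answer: Rational(2123437948055, 54) ≈ 3.9323e+10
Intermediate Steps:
Function('Q')(Z, L) = Rational(649, 270) (Function('Q')(Z, L) = Add(2, Mul(Rational(-1, 3), Mul(218, Pow(-180, -1)))) = Add(2, Mul(Rational(-1, 3), Mul(218, Rational(-1, 180)))) = Add(2, Mul(Rational(-1, 3), Rational(-109, 90))) = Add(2, Rational(109, 270)) = Rational(649, 270))
Function('U')(P) = 0 (Function('U')(P) = Add(P, Mul(-1, P)) = 0)
Mul(Add(Function('Q')(-60, Pow(Add(626, -14), -1)), V), Add(Function('U')(344), -121775)) = Mul(Add(Rational(649, 270), -322917), Add(0, -121775)) = Mul(Rational(-87186941, 270), -121775) = Rational(2123437948055, 54)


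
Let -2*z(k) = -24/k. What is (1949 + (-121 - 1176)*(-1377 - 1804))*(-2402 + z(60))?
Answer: -49569621354/5 ≈ -9.9139e+9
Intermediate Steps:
z(k) = 12/k (z(k) = -(-12)/k = 12/k)
(1949 + (-121 - 1176)*(-1377 - 1804))*(-2402 + z(60)) = (1949 + (-121 - 1176)*(-1377 - 1804))*(-2402 + 12/60) = (1949 - 1297*(-3181))*(-2402 + 12*(1/60)) = (1949 + 4125757)*(-2402 + ⅕) = 4127706*(-12009/5) = -49569621354/5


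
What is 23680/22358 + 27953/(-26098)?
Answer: -3486267/291749542 ≈ -0.011950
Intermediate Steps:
23680/22358 + 27953/(-26098) = 23680*(1/22358) + 27953*(-1/26098) = 11840/11179 - 27953/26098 = -3486267/291749542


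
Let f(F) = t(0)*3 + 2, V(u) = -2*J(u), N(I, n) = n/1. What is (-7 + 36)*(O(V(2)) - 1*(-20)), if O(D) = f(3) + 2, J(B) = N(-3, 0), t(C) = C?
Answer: 696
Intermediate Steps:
N(I, n) = n (N(I, n) = n*1 = n)
J(B) = 0
V(u) = 0 (V(u) = -2*0 = 0)
f(F) = 2 (f(F) = 0*3 + 2 = 0 + 2 = 2)
O(D) = 4 (O(D) = 2 + 2 = 4)
(-7 + 36)*(O(V(2)) - 1*(-20)) = (-7 + 36)*(4 - 1*(-20)) = 29*(4 + 20) = 29*24 = 696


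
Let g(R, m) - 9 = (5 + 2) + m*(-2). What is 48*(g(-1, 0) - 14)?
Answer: 96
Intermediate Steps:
g(R, m) = 16 - 2*m (g(R, m) = 9 + ((5 + 2) + m*(-2)) = 9 + (7 - 2*m) = 16 - 2*m)
48*(g(-1, 0) - 14) = 48*((16 - 2*0) - 14) = 48*((16 + 0) - 14) = 48*(16 - 14) = 48*2 = 96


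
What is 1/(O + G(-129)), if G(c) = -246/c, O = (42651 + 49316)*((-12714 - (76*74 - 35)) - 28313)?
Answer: -43/184346747814 ≈ -2.3326e-10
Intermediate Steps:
O = -4287133672 (O = 91967*((-12714 - (5624 - 35)) - 28313) = 91967*((-12714 - 1*5589) - 28313) = 91967*((-12714 - 5589) - 28313) = 91967*(-18303 - 28313) = 91967*(-46616) = -4287133672)
1/(O + G(-129)) = 1/(-4287133672 - 246/(-129)) = 1/(-4287133672 - 246*(-1/129)) = 1/(-4287133672 + 82/43) = 1/(-184346747814/43) = -43/184346747814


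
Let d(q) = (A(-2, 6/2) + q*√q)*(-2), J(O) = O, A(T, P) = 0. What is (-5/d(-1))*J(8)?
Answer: 20*I ≈ 20.0*I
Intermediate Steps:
d(q) = -2*q^(3/2) (d(q) = (0 + q*√q)*(-2) = (0 + q^(3/2))*(-2) = q^(3/2)*(-2) = -2*q^(3/2))
(-5/d(-1))*J(8) = -5*(-I/2)*8 = -(-5)*I/2*8 = (5*I/2)*8 = 20*I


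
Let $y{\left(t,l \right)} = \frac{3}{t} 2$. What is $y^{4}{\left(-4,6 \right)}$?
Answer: $\frac{81}{16} \approx 5.0625$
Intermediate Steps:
$y{\left(t,l \right)} = \frac{6}{t}$
$y^{4}{\left(-4,6 \right)} = \left(\frac{6}{-4}\right)^{4} = \left(6 \left(- \frac{1}{4}\right)\right)^{4} = \left(- \frac{3}{2}\right)^{4} = \frac{81}{16}$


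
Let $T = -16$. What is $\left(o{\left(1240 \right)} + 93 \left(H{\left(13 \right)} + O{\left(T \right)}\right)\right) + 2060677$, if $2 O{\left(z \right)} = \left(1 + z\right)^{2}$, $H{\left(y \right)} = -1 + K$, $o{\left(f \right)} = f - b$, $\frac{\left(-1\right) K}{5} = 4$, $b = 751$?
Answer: $\frac{4139351}{2} \approx 2.0697 \cdot 10^{6}$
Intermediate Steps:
$K = -20$ ($K = \left(-5\right) 4 = -20$)
$o{\left(f \right)} = -751 + f$ ($o{\left(f \right)} = f - 751 = -751 + f$)
$H{\left(y \right)} = -21$ ($H{\left(y \right)} = -1 - 20 = -21$)
$O{\left(z \right)} = \frac{\left(1 + z\right)^{2}}{2}$
$\left(o{\left(1240 \right)} + 93 \left(H{\left(13 \right)} + O{\left(T \right)}\right)\right) + 2060677 = \left(\left(-751 + 1240\right) + 93 \left(-21 + \frac{\left(1 - 16\right)^{2}}{2}\right)\right) + 2060677 = \left(489 + 93 \left(-21 + \frac{\left(-15\right)^{2}}{2}\right)\right) + 2060677 = \left(489 + 93 \left(-21 + \frac{1}{2} \cdot 225\right)\right) + 2060677 = \left(489 + 93 \left(-21 + \frac{225}{2}\right)\right) + 2060677 = \left(489 + 93 \cdot \frac{183}{2}\right) + 2060677 = \left(489 + \frac{17019}{2}\right) + 2060677 = \frac{17997}{2} + 2060677 = \frac{4139351}{2}$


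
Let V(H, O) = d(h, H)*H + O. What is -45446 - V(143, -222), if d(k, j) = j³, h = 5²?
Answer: -418206825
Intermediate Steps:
h = 25
V(H, O) = O + H⁴ (V(H, O) = H³*H + O = H⁴ + O = O + H⁴)
-45446 - V(143, -222) = -45446 - (-222 + 143⁴) = -45446 - (-222 + 418161601) = -45446 - 1*418161379 = -45446 - 418161379 = -418206825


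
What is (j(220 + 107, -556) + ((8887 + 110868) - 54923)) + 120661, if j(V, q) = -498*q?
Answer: 462381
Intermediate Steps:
(j(220 + 107, -556) + ((8887 + 110868) - 54923)) + 120661 = (-498*(-556) + ((8887 + 110868) - 54923)) + 120661 = (276888 + (119755 - 54923)) + 120661 = (276888 + 64832) + 120661 = 341720 + 120661 = 462381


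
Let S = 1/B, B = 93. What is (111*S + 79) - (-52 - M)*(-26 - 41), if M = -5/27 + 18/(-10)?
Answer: -13688294/4185 ≈ -3270.8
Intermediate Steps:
S = 1/93 ≈ 0.010753
M = -268/135 (M = -5*1/27 + 18*(-1/10) = -5/27 - 9/5 = -268/135 ≈ -1.9852)
(111*S + 79) - (-52 - M)*(-26 - 41) = (111*(1/93) + 79) - (-52 - 1*(-268/135))*(-26 - 41) = (37/31 + 79) - (-52 + 268/135)*(-67) = 2486/31 - (-6752)*(-67)/135 = 2486/31 - 1*452384/135 = 2486/31 - 452384/135 = -13688294/4185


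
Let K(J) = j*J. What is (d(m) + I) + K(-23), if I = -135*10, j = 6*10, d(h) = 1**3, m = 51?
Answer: -2729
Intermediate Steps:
d(h) = 1
j = 60
I = -1350
K(J) = 60*J
(d(m) + I) + K(-23) = (1 - 1350) + 60*(-23) = -1349 - 1380 = -2729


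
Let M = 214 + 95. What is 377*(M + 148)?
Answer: 172289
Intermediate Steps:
M = 309
377*(M + 148) = 377*(309 + 148) = 377*457 = 172289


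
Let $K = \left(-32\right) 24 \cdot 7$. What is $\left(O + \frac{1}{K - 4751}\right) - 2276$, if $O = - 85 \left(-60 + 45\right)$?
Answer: $- \frac{10137128}{10127} \approx -1001.0$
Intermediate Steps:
$K = -5376$ ($K = \left(-768\right) 7 = -5376$)
$O = 1275$ ($O = \left(-85\right) \left(-15\right) = 1275$)
$\left(O + \frac{1}{K - 4751}\right) - 2276 = \left(1275 + \frac{1}{-5376 - 4751}\right) - 2276 = \left(1275 + \frac{1}{-10127}\right) - 2276 = \left(1275 - \frac{1}{10127}\right) - 2276 = \frac{12911924}{10127} - 2276 = - \frac{10137128}{10127}$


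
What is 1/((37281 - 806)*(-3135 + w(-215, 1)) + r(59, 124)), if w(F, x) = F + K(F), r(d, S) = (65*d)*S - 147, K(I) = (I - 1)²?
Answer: 1/1580061743 ≈ 6.3289e-10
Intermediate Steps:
K(I) = (-1 + I)²
r(d, S) = -147 + 65*S*d (r(d, S) = 65*S*d - 147 = -147 + 65*S*d)
w(F, x) = F + (-1 + F)²
1/((37281 - 806)*(-3135 + w(-215, 1)) + r(59, 124)) = 1/((37281 - 806)*(-3135 + (-215 + (-1 - 215)²)) + (-147 + 65*124*59)) = 1/(36475*(-3135 + (-215 + (-216)²)) + (-147 + 475540)) = 1/(36475*(-3135 + (-215 + 46656)) + 475393) = 1/(36475*(-3135 + 46441) + 475393) = 1/(36475*43306 + 475393) = 1/(1579586350 + 475393) = 1/1580061743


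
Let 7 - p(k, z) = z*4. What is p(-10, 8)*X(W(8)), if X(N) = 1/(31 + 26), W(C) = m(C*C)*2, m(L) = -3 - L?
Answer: -25/57 ≈ -0.43860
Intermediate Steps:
p(k, z) = 7 - 4*z (p(k, z) = 7 - z*4 = 7 - 4*z)
W(C) = -6 - 2*C² (W(C) = (-3 - C*C)*2 = (-3 - C²)*2 = -6 - 2*C²)
X(N) = 1/57
p(-10, 8)*X(W(8)) = (7 - 4*8)*(1/57) = (7 - 32)*(1/57) = -25*1/57 = -25/57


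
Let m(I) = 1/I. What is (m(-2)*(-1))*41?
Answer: 41/2 ≈ 20.500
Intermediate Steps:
m(I) = 1/I
(m(-2)*(-1))*41 = (-1/(-2))*41 = -1/2*(-1)*41 = (1/2)*41 = 41/2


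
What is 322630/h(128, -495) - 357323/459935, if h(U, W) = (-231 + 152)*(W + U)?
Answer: 8119350783/784405615 ≈ 10.351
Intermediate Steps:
h(U, W) = -79*U - 79*W (h(U, W) = -79*(U + W) = -79*U - 79*W)
322630/h(128, -495) - 357323/459935 = 322630/(-79*128 - 79*(-495)) - 357323/459935 = 322630/(-10112 + 39105) - 357323*1/459935 = 322630/28993 - 21019/27055 = 8119350783/784405615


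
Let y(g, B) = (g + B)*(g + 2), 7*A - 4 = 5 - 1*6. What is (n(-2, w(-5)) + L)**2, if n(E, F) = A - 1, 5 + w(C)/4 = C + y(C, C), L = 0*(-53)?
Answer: 16/49 ≈ 0.32653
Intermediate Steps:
A = 3/7 (A = 4/7 + (5 - 1*6)/7 = 4/7 + (5 - 6)/7 = 4/7 + (1/7)*(-1) = 4/7 - 1/7 = 3/7 ≈ 0.42857)
y(g, B) = (2 + g)*(B + g) (y(g, B) = (B + g)*(2 + g) = (2 + g)*(B + g))
L = 0
w(C) = -20 + 8*C**2 + 20*C (w(C) = -20 + 4*(C + (C**2 + 2*C + 2*C + C*C)) = -20 + 4*(C + (C**2 + 2*C + 2*C + C**2)) = -20 + 4*(C + (2*C**2 + 4*C)) = -20 + 4*(2*C**2 + 5*C) = -20 + (8*C**2 + 20*C) = -20 + 8*C**2 + 20*C)
n(E, F) = -4/7 (n(E, F) = 3/7 - 1 = -4/7)
(n(-2, w(-5)) + L)**2 = (-4/7 + 0)**2 = (-4/7)**2 = 16/49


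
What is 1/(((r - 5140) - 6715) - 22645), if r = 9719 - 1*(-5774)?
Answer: -1/19007 ≈ -5.2612e-5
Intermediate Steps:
r = 15493 (r = 9719 + 5774 = 15493)
1/(((r - 5140) - 6715) - 22645) = 1/(((15493 - 5140) - 6715) - 22645) = 1/((10353 - 6715) - 22645) = 1/(3638 - 22645) = 1/(-19007) = -1/19007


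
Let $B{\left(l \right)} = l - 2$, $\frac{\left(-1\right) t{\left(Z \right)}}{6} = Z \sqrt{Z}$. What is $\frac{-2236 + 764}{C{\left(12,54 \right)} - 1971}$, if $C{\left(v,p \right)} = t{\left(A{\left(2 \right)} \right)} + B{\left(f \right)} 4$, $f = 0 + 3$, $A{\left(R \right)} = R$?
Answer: $\frac{2895424}{3868801} - \frac{17664 \sqrt{2}}{3868801} \approx 0.74195$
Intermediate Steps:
$t{\left(Z \right)} = - 6 Z^{\frac{3}{2}}$ ($t{\left(Z \right)} = - 6 Z \sqrt{Z} = - 6 Z^{\frac{3}{2}}$)
$f = 3$
$B{\left(l \right)} = -2 + l$
$C{\left(v,p \right)} = 4 - 12 \sqrt{2}$ ($C{\left(v,p \right)} = - 6 \cdot 2^{\frac{3}{2}} + \left(-2 + 3\right) 4 = - 6 \cdot 2 \sqrt{2} + 1 \cdot 4 = - 12 \sqrt{2} + 4 = 4 - 12 \sqrt{2}$)
$\frac{-2236 + 764}{C{\left(12,54 \right)} - 1971} = \frac{-2236 + 764}{\left(4 - 12 \sqrt{2}\right) - 1971} = - \frac{1472}{-1967 - 12 \sqrt{2}}$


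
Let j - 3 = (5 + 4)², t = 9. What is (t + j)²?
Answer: 8649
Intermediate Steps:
j = 84 (j = 3 + (5 + 4)² = 3 + 9² = 3 + 81 = 84)
(t + j)² = (9 + 84)² = 93² = 8649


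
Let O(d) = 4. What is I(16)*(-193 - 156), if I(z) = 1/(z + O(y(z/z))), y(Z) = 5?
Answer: -349/20 ≈ -17.450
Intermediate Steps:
I(z) = 1/(4 + z) (I(z) = 1/(z + 4) = 1/(4 + z))
I(16)*(-193 - 156) = (-193 - 156)/(4 + 16) = -349/20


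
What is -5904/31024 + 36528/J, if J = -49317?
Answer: -29675255/31875221 ≈ -0.93098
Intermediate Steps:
-5904/31024 + 36528/J = -5904/31024 + 36528/(-49317) = -5904*1/31024 + 36528*(-1/49317) = -369/1939 - 12176/16439 = -29675255/31875221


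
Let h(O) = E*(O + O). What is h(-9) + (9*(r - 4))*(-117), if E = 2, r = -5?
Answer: 9441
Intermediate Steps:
h(O) = 4*O (h(O) = 2*(O + O) = 2*(2*O) = 4*O)
h(-9) + (9*(r - 4))*(-117) = 4*(-9) + (9*(-5 - 4))*(-117) = -36 + (9*(-9))*(-117) = -36 - 81*(-117) = -36 + 9477 = 9441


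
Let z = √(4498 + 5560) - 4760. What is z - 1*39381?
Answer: -44141 + √10058 ≈ -44041.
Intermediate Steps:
z = -4760 + √10058 (z = √10058 - 4760 = -4760 + √10058 ≈ -4659.7)
z - 1*39381 = (-4760 + √10058) - 1*39381 = (-4760 + √10058) - 39381 = -44141 + √10058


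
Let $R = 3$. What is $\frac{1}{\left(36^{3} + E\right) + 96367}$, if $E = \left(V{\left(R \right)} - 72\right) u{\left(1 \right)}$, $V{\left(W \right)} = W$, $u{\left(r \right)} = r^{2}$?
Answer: $\frac{1}{142954} \approx 6.9953 \cdot 10^{-6}$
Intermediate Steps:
$E = -69$ ($E = \left(3 - 72\right) 1^{2} = \left(-69\right) 1 = -69$)
$\frac{1}{\left(36^{3} + E\right) + 96367} = \frac{1}{\left(36^{3} - 69\right) + 96367} = \frac{1}{\left(46656 - 69\right) + 96367} = \frac{1}{46587 + 96367} = \frac{1}{142954}$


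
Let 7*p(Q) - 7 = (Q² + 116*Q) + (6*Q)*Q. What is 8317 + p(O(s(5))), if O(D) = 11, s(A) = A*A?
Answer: 60349/7 ≈ 8621.3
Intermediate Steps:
s(A) = A²
p(Q) = 1 + Q² + 116*Q/7 (p(Q) = 1 + ((Q² + 116*Q) + (6*Q)*Q)/7 = 1 + ((Q² + 116*Q) + 6*Q²)/7 = 1 + (7*Q² + 116*Q)/7 = 1 + (Q² + 116*Q/7) = 1 + Q² + 116*Q/7)
8317 + p(O(s(5))) = 8317 + (1 + 11² + (116/7)*11) = 8317 + (1 + 121 + 1276/7) = 8317 + 2130/7 = 60349/7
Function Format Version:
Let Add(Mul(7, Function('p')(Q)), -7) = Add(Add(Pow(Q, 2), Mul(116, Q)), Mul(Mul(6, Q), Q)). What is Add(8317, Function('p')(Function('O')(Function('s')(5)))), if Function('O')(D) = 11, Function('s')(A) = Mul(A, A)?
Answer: Rational(60349, 7) ≈ 8621.3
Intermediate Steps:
Function('s')(A) = Pow(A, 2)
Function('p')(Q) = Add(1, Pow(Q, 2), Mul(Rational(116, 7), Q)) (Function('p')(Q) = Add(1, Mul(Rational(1, 7), Add(Add(Pow(Q, 2), Mul(116, Q)), Mul(Mul(6, Q), Q)))) = Add(1, Mul(Rational(1, 7), Add(Add(Pow(Q, 2), Mul(116, Q)), Mul(6, Pow(Q, 2))))) = Add(1, Mul(Rational(1, 7), Add(Mul(7, Pow(Q, 2)), Mul(116, Q)))) = Add(1, Add(Pow(Q, 2), Mul(Rational(116, 7), Q))) = Add(1, Pow(Q, 2), Mul(Rational(116, 7), Q)))
Add(8317, Function('p')(Function('O')(Function('s')(5)))) = Add(8317, Add(1, Pow(11, 2), Mul(Rational(116, 7), 11))) = Add(8317, Add(1, 121, Rational(1276, 7))) = Add(8317, Rational(2130, 7)) = Rational(60349, 7)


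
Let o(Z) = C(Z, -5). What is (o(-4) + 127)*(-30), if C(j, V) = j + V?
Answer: -3540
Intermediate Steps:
C(j, V) = V + j
o(Z) = -5 + Z
(o(-4) + 127)*(-30) = ((-5 - 4) + 127)*(-30) = (-9 + 127)*(-30) = 118*(-30) = -3540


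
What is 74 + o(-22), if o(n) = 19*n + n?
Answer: -366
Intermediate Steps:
o(n) = 20*n
74 + o(-22) = 74 + 20*(-22) = 74 - 440 = -366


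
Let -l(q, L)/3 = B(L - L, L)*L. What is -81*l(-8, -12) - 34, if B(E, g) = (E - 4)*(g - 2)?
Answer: -163330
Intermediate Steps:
B(E, g) = (-4 + E)*(-2 + g)
l(q, L) = -3*L*(8 - 4*L) (l(q, L) = -3*(8 - 4*L - 2*(L - L) + (L - L)*L)*L = -3*(8 - 4*L - 2*0 + 0*L)*L = -3*(8 - 4*L + 0 + 0)*L = -3*(8 - 4*L)*L = -3*L*(8 - 4*L))
-81*l(-8, -12) - 34 = -972*(-12)*(-2 - 12) - 34 = -972*(-12)*(-14) - 34 = -81*2016 - 34 = -163296 - 34 = -163330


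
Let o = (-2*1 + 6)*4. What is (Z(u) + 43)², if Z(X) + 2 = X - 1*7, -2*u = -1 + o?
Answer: 2809/4 ≈ 702.25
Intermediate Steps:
o = 16 (o = (-2 + 6)*4 = 4*4 = 16)
u = -15/2 (u = -(-1 + 16)/2 = -½*15 = -15/2 ≈ -7.5000)
Z(X) = -9 + X (Z(X) = -2 + (X - 1*7) = -2 + (X - 7) = -2 + (-7 + X) = -9 + X)
(Z(u) + 43)² = ((-9 - 15/2) + 43)² = (-33/2 + 43)² = (53/2)² = 2809/4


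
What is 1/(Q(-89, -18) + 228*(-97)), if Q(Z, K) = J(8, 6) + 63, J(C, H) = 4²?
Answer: -1/22037 ≈ -4.5378e-5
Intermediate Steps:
J(C, H) = 16
Q(Z, K) = 79 (Q(Z, K) = 16 + 63 = 79)
1/(Q(-89, -18) + 228*(-97)) = 1/(79 + 228*(-97)) = 1/(79 - 22116) = 1/(-22037) = -1/22037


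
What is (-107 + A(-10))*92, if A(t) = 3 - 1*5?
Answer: -10028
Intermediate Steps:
A(t) = -2 (A(t) = 3 - 5 = -2)
(-107 + A(-10))*92 = (-107 - 2)*92 = -109*92 = -10028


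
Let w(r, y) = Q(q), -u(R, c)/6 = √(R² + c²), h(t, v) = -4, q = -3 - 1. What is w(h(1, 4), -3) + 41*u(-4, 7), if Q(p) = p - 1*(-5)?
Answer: 1 - 246*√65 ≈ -1982.3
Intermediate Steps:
q = -4
Q(p) = 5 + p (Q(p) = p + 5 = 5 + p)
u(R, c) = -6*√(R² + c²)
w(r, y) = 1 (w(r, y) = 5 - 4 = 1)
w(h(1, 4), -3) + 41*u(-4, 7) = 1 + 41*(-6*√((-4)² + 7²)) = 1 + 41*(-6*√(16 + 49)) = 1 + 41*(-6*√65) = 1 - 246*√65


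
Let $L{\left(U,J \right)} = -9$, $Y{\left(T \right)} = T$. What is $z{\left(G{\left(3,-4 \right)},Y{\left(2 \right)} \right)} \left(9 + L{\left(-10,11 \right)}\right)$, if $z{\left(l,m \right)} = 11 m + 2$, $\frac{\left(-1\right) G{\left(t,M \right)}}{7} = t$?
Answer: $0$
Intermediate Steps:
$G{\left(t,M \right)} = - 7 t$
$z{\left(l,m \right)} = 2 + 11 m$
$z{\left(G{\left(3,-4 \right)},Y{\left(2 \right)} \right)} \left(9 + L{\left(-10,11 \right)}\right) = \left(2 + 11 \cdot 2\right) \left(9 - 9\right) = \left(2 + 22\right) 0 = 24 \cdot 0 = 0$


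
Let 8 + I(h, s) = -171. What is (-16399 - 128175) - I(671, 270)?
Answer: -144395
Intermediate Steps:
I(h, s) = -179 (I(h, s) = -8 - 171 = -179)
(-16399 - 128175) - I(671, 270) = (-16399 - 128175) - 1*(-179) = -144574 + 179 = -144395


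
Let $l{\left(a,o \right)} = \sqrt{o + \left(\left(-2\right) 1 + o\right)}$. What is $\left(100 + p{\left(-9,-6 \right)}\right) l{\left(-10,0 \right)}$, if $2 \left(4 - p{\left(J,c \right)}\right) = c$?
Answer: $107 i \sqrt{2} \approx 151.32 i$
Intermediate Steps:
$l{\left(a,o \right)} = \sqrt{-2 + 2 o}$ ($l{\left(a,o \right)} = \sqrt{o + \left(-2 + o\right)} = \sqrt{-2 + 2 o}$)
$p{\left(J,c \right)} = 4 - \frac{c}{2}$
$\left(100 + p{\left(-9,-6 \right)}\right) l{\left(-10,0 \right)} = \left(100 + \left(4 - -3\right)\right) \sqrt{-2 + 2 \cdot 0} = \left(100 + \left(4 + 3\right)\right) \sqrt{-2 + 0} = \left(100 + 7\right) \sqrt{-2} = 107 i \sqrt{2}$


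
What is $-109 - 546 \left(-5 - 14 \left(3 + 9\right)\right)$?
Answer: $94349$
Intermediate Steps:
$-109 - 546 \left(-5 - 14 \left(3 + 9\right)\right) = -109 - 546 \left(-5 - 168\right) = -109 - -94458 = -109 + 94458 = 94349$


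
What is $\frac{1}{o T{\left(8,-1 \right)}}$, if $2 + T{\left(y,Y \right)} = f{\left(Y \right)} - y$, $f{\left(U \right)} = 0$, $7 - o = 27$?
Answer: $\frac{1}{200} \approx 0.005$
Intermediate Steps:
$o = -20$ ($o = 7 - 27 = -20$)
$T{\left(y,Y \right)} = -2 - y$ ($T{\left(y,Y \right)} = -2 + \left(0 - y\right) = -2 - y$)
$\frac{1}{o T{\left(8,-1 \right)}} = \frac{1}{\left(-20\right) \left(-2 - 8\right)} = \frac{1}{\left(-20\right) \left(-10\right)} = \frac{1}{200}$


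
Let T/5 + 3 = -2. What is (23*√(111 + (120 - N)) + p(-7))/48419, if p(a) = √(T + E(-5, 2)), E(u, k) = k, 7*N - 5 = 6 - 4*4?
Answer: 23*√11354/338933 + I*√23/48419 ≈ 0.0072308 + 9.9049e-5*I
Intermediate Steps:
N = -5/7 (N = 5/7 + (6 - 4*4)/7 = 5/7 + (6 - 16)/7 = 5/7 + (⅐)*(-10) = 5/7 - 10/7 = -5/7 ≈ -0.71429)
T = -25 (T = -15 + 5*(-2) = -15 - 10 = -25)
p(a) = I*√23 (p(a) = √(-25 + 2) = √(-23) = I*√23)
(23*√(111 + (120 - N)) + p(-7))/48419 = (23*√(111 + (120 - 1*(-5/7))) + I*√23)/48419 = (23*√(111 + (120 + 5/7)) + I*√23)*(1/48419) = (23*√(111 + 845/7) + I*√23)*(1/48419) = (23*√(1622/7) + I*√23)*(1/48419) = (23*(√11354/7) + I*√23)*(1/48419) = (23*√11354/7 + I*√23)*(1/48419) = 23*√11354/338933 + I*√23/48419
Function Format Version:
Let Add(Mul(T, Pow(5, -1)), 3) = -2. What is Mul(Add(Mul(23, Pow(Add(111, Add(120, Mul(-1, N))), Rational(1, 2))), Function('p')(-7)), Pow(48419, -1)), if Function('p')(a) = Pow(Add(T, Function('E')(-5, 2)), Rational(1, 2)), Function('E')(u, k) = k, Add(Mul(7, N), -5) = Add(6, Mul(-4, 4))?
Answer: Add(Mul(Rational(23, 338933), Pow(11354, Rational(1, 2))), Mul(Rational(1, 48419), I, Pow(23, Rational(1, 2)))) ≈ Add(0.0072308, Mul(9.9049e-5, I))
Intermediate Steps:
N = Rational(-5, 7) (N = Add(Rational(5, 7), Mul(Rational(1, 7), Add(6, Mul(-4, 4)))) = Add(Rational(5, 7), Mul(Rational(1, 7), Add(6, -16))) = Add(Rational(5, 7), Mul(Rational(1, 7), -10)) = Add(Rational(5, 7), Rational(-10, 7)) = Rational(-5, 7) ≈ -0.71429)
T = -25 (T = Add(-15, Mul(5, -2)) = Add(-15, -10) = -25)
Function('p')(a) = Mul(I, Pow(23, Rational(1, 2))) (Function('p')(a) = Pow(Add(-25, 2), Rational(1, 2)) = Pow(-23, Rational(1, 2)) = Mul(I, Pow(23, Rational(1, 2))))
Mul(Add(Mul(23, Pow(Add(111, Add(120, Mul(-1, N))), Rational(1, 2))), Function('p')(-7)), Pow(48419, -1)) = Mul(Add(Mul(23, Pow(Add(111, Add(120, Mul(-1, Rational(-5, 7)))), Rational(1, 2))), Mul(I, Pow(23, Rational(1, 2)))), Pow(48419, -1)) = Mul(Add(Mul(23, Pow(Add(111, Add(120, Rational(5, 7))), Rational(1, 2))), Mul(I, Pow(23, Rational(1, 2)))), Rational(1, 48419)) = Mul(Add(Mul(23, Pow(Add(111, Rational(845, 7)), Rational(1, 2))), Mul(I, Pow(23, Rational(1, 2)))), Rational(1, 48419)) = Mul(Add(Mul(23, Pow(Rational(1622, 7), Rational(1, 2))), Mul(I, Pow(23, Rational(1, 2)))), Rational(1, 48419)) = Mul(Add(Mul(23, Mul(Rational(1, 7), Pow(11354, Rational(1, 2)))), Mul(I, Pow(23, Rational(1, 2)))), Rational(1, 48419)) = Mul(Add(Mul(Rational(23, 7), Pow(11354, Rational(1, 2))), Mul(I, Pow(23, Rational(1, 2)))), Rational(1, 48419)) = Add(Mul(Rational(23, 338933), Pow(11354, Rational(1, 2))), Mul(Rational(1, 48419), I, Pow(23, Rational(1, 2))))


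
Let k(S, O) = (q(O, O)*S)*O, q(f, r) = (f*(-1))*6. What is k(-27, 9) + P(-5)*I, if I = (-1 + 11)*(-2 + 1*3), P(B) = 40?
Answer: 13522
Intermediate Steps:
q(f, r) = -6*f (q(f, r) = -f*6 = -6*f)
k(S, O) = -6*S*O**2 (k(S, O) = ((-6*O)*S)*O = (-6*O*S)*O = -6*S*O**2)
I = 10 (I = 10*(-2 + 3) = 10*1 = 10)
k(-27, 9) + P(-5)*I = -6*(-27)*9**2 + 40*10 = -6*(-27)*81 + 400 = 13122 + 400 = 13522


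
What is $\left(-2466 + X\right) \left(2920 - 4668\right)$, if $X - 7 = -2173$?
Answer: $8096736$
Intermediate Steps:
$X = -2166$ ($X = 7 - 2173 = -2166$)
$\left(-2466 + X\right) \left(2920 - 4668\right) = \left(-2466 - 2166\right) \left(2920 - 4668\right) = \left(-4632\right) \left(-1748\right) = 8096736$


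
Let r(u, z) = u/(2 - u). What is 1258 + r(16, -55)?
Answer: 8798/7 ≈ 1256.9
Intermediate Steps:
1258 + r(16, -55) = 1258 - 1*16/(-2 + 16) = 1258 - 1*16/14 = 1258 - 1*16*1/14 = 1258 - 8/7 = 8798/7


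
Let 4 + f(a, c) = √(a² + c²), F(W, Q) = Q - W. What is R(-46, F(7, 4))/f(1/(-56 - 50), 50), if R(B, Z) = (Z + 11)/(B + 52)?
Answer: 179776/83730675 + 424*√28090001/83730675 ≈ 0.028986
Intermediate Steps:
R(B, Z) = (11 + Z)/(52 + B)
f(a, c) = -4 + √(a² + c²)
R(-46, F(7, 4))/f(1/(-56 - 50), 50) = ((11 + (4 - 1*7))/(52 - 46))/(-4 + √((1/(-56 - 50))² + 50²)) = ((11 + (4 - 7))/6)/(-4 + √((1/(-106))² + 2500)) = ((11 - 3)/6)/(-4 + √((-1/106)² + 2500)) = ((⅙)*8)/(-4 + √(1/11236 + 2500)) = 4/(3*(-4 + √(28090001/11236))) = 4/(3*(-4 + √28090001/106))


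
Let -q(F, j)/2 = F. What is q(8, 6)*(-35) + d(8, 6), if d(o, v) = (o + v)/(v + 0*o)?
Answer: 1687/3 ≈ 562.33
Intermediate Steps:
d(o, v) = (o + v)/v (d(o, v) = (o + v)/(v + 0) = (o + v)/v)
q(F, j) = -2*F
q(8, 6)*(-35) + d(8, 6) = -2*8*(-35) + (8 + 6)/6 = -16*(-35) + (1/6)*14 = 560 + 7/3 = 1687/3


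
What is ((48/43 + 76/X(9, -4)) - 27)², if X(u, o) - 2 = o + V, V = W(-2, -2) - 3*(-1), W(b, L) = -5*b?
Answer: 80550625/223729 ≈ 360.04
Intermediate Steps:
V = 13 (V = -5*(-2) - 3*(-1) = 10 + 3 = 13)
X(u, o) = 15 + o (X(u, o) = 2 + (o + 13) = 2 + (13 + o) = 15 + o)
((48/43 + 76/X(9, -4)) - 27)² = ((48/43 + 76/(15 - 4)) - 27)² = ((48*(1/43) + 76/11) - 27)² = ((48/43 + 76*(1/11)) - 27)² = ((48/43 + 76/11) - 27)² = (3796/473 - 27)² = (-8975/473)² = 80550625/223729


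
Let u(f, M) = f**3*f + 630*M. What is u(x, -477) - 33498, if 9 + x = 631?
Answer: 149678895448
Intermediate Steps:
x = 622 (x = -9 + 631 = 622)
u(f, M) = f**4 + 630*M
u(x, -477) - 33498 = (622**4 + 630*(-477)) - 33498 = (149679229456 - 300510) - 33498 = 149678928946 - 33498 = 149678895448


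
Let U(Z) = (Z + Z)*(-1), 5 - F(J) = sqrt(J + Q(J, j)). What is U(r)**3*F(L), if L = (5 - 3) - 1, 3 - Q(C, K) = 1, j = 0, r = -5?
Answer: 5000 - 1000*sqrt(3) ≈ 3267.9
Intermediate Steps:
Q(C, K) = 2 (Q(C, K) = 3 - 1*1 = 3 - 1 = 2)
L = 1 (L = 2 - 1 = 1)
F(J) = 5 - sqrt(2 + J) (F(J) = 5 - sqrt(J + 2) = 5 - sqrt(2 + J))
U(Z) = -2*Z (U(Z) = (2*Z)*(-1) = -2*Z)
U(r)**3*F(L) = (-2*(-5))**3*(5 - sqrt(2 + 1)) = 10**3*(5 - sqrt(3)) = 1000*(5 - sqrt(3)) = 5000 - 1000*sqrt(3)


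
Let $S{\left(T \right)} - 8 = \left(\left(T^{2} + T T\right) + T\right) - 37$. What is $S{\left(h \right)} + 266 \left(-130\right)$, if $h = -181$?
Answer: $30732$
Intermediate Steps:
$S{\left(T \right)} = -29 + T + 2 T^{2}$ ($S{\left(T \right)} = 8 - \left(37 - T - T^{2} - T T\right) = 8 - \left(37 - T - 2 T^{2}\right) = 8 + \left(-37 + T + 2 T^{2}\right) = -29 + T + 2 T^{2}$)
$S{\left(h \right)} + 266 \left(-130\right) = \left(-29 - 181 + 2 \left(-181\right)^{2}\right) + 266 \left(-130\right) = \left(-29 - 181 + 2 \cdot 32761\right) - 34580 = \left(-29 - 181 + 65522\right) - 34580 = 65312 - 34580 = 30732$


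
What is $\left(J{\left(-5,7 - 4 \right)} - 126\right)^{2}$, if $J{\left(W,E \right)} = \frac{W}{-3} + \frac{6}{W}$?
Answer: $\frac{3545689}{225} \approx 15759.0$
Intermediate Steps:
$J{\left(W,E \right)} = \frac{6}{W} - \frac{W}{3}$ ($J{\left(W,E \right)} = W \left(- \frac{1}{3}\right) + \frac{6}{W} = - \frac{W}{3} + \frac{6}{W} = \frac{6}{W} - \frac{W}{3}$)
$\left(J{\left(-5,7 - 4 \right)} - 126\right)^{2} = \left(\left(\frac{6}{-5} - - \frac{5}{3}\right) - 126\right)^{2} = \left(\left(6 \left(- \frac{1}{5}\right) + \frac{5}{3}\right) - 126\right)^{2} = \left(\left(- \frac{6}{5} + \frac{5}{3}\right) - 126\right)^{2} = \left(\frac{7}{15} - 126\right)^{2} = \left(- \frac{1883}{15}\right)^{2} = \frac{3545689}{225}$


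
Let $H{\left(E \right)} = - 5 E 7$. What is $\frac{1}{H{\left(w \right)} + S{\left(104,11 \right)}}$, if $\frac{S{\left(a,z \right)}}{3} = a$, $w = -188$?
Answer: $\frac{1}{6892} \approx 0.0001451$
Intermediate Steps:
$H{\left(E \right)} = - 35 E$
$S{\left(a,z \right)} = 3 a$
$\frac{1}{H{\left(w \right)} + S{\left(104,11 \right)}} = \frac{1}{\left(-35\right) \left(-188\right) + 3 \cdot 104} = \frac{1}{6580 + 312} = \frac{1}{6892}$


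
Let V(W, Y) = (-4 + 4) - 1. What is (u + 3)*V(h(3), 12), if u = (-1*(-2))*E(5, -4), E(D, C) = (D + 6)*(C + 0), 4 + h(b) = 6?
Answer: 85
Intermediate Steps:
h(b) = 2 (h(b) = -4 + 6 = 2)
V(W, Y) = -1 (V(W, Y) = 0 - 1 = -1)
E(D, C) = C*(6 + D) (E(D, C) = (6 + D)*C = C*(6 + D))
u = -88 (u = (-1*(-2))*(-4*(6 + 5)) = 2*(-4*11) = 2*(-44) = -88)
(u + 3)*V(h(3), 12) = (-88 + 3)*(-1) = -85*(-1) = 85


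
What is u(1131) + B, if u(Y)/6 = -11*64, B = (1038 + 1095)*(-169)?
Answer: -364701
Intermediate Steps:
B = -360477 (B = 2133*(-169) = -360477)
u(Y) = -4224 (u(Y) = 6*(-11*64) = 6*(-704) = -4224)
u(1131) + B = -4224 - 360477 = -364701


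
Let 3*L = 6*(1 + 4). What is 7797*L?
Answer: 77970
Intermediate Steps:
L = 10 (L = (6*(1 + 4))/3 = (6*5)/3 = (⅓)*30 = 10)
7797*L = 7797*10 = 77970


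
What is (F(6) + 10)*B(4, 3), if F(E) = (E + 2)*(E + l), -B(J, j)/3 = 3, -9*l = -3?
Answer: -546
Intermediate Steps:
l = ⅓ (l = -⅑*(-3) = ⅓ ≈ 0.33333)
B(J, j) = -9 (B(J, j) = -3*3 = -9)
F(E) = (2 + E)*(⅓ + E) (F(E) = (E + 2)*(E + ⅓) = (2 + E)*(⅓ + E))
(F(6) + 10)*B(4, 3) = ((⅔ + 6² + (7/3)*6) + 10)*(-9) = ((⅔ + 36 + 14) + 10)*(-9) = (152/3 + 10)*(-9) = (182/3)*(-9) = -546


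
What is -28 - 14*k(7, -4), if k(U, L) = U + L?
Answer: -70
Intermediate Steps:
k(U, L) = L + U
-28 - 14*k(7, -4) = -28 - 14*(-4 + 7) = -28 - 14*3 = -28 - 42 = -70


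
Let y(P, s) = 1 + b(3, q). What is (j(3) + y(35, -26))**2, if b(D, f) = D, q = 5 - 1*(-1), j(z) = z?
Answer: 49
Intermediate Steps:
q = 6 (q = 5 + 1 = 6)
y(P, s) = 4 (y(P, s) = 1 + 3 = 4)
(j(3) + y(35, -26))**2 = (3 + 4)**2 = 7**2 = 49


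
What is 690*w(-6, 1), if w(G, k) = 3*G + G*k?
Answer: -16560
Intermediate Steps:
690*w(-6, 1) = 690*(-6*(3 + 1)) = 690*(-6*4) = 690*(-24) = -16560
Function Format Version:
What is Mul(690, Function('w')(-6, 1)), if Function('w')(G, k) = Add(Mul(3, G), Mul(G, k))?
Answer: -16560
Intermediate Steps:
Mul(690, Function('w')(-6, 1)) = Mul(690, Mul(-6, Add(3, 1))) = Mul(690, Mul(-6, 4)) = Mul(690, -24) = -16560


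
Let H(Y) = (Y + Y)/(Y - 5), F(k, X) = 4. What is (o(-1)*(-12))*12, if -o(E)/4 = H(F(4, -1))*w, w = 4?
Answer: -18432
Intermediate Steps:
H(Y) = 2*Y/(-5 + Y) (H(Y) = (2*Y)/(-5 + Y) = 2*Y/(-5 + Y))
o(E) = 128 (o(E) = -4*2*4/(-5 + 4)*4 = -4*2*4/(-1)*4 = -4*2*4*(-1)*4 = -(-32)*4 = -4*(-32) = 128)
(o(-1)*(-12))*12 = (128*(-12))*12 = -1536*12 = -18432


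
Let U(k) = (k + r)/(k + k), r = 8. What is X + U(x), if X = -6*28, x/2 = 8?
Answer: -669/4 ≈ -167.25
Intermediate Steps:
x = 16 (x = 2*8 = 16)
U(k) = (8 + k)/(2*k) (U(k) = (k + 8)/(k + k) = (8 + k)/((2*k)) = (8 + k)*(1/(2*k)) = (8 + k)/(2*k))
X = -168
X + U(x) = -168 + (½)*(8 + 16)/16 = -168 + (½)*(1/16)*24 = -168 + ¾ = -669/4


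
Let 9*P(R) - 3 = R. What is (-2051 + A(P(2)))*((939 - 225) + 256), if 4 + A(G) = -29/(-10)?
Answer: -1990537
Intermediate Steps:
P(R) = 1/3 + R/9
A(G) = -11/10 (A(G) = -4 - 29/(-10) = -4 - 29*(-1/10) = -4 + 29/10 = -11/10)
(-2051 + A(P(2)))*((939 - 225) + 256) = (-2051 - 11/10)*((939 - 225) + 256) = -20521*(714 + 256)/10 = -20521/10*970 = -1990537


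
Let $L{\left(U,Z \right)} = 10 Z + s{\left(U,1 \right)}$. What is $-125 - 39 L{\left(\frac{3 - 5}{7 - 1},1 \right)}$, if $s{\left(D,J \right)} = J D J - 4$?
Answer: $-346$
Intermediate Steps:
$s{\left(D,J \right)} = -4 + D J^{2}$ ($s{\left(D,J \right)} = D J J - 4 = D J^{2} - 4 = -4 + D J^{2}$)
$L{\left(U,Z \right)} = -4 + U + 10 Z$ ($L{\left(U,Z \right)} = 10 Z + \left(-4 + U 1^{2}\right) = 10 Z + \left(-4 + U 1\right) = 10 Z + \left(-4 + U\right) = -4 + U + 10 Z$)
$-125 - 39 L{\left(\frac{3 - 5}{7 - 1},1 \right)} = -125 - 39 \left(-4 + \frac{3 - 5}{7 - 1} + 10 \cdot 1\right) = -125 - 39 \left(-4 - \frac{2}{6} + 10\right) = -125 - 39 \left(-4 - \frac{1}{3} + 10\right) = -125 - 221 = -346$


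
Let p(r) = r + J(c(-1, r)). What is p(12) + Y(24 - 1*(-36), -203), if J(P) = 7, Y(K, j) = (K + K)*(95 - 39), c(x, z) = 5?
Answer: 6739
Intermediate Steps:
Y(K, j) = 112*K (Y(K, j) = (2*K)*56 = 112*K)
p(r) = 7 + r (p(r) = r + 7 = 7 + r)
p(12) + Y(24 - 1*(-36), -203) = (7 + 12) + 112*(24 - 1*(-36)) = 19 + 112*(24 + 36) = 19 + 112*60 = 19 + 6720 = 6739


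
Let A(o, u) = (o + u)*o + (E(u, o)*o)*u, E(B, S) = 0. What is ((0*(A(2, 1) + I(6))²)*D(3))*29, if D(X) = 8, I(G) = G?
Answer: 0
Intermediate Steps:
A(o, u) = o*(o + u) (A(o, u) = (o + u)*o + (0*o)*u = o*(o + u) + 0*u = o*(o + u) + 0 = o*(o + u))
((0*(A(2, 1) + I(6))²)*D(3))*29 = ((0*(2*(2 + 1) + 6)²)*8)*29 = ((0*(2*3 + 6)²)*8)*29 = ((0*(6 + 6)²)*8)*29 = ((0*12²)*8)*29 = ((0*144)*8)*29 = (0*8)*29 = 0*29 = 0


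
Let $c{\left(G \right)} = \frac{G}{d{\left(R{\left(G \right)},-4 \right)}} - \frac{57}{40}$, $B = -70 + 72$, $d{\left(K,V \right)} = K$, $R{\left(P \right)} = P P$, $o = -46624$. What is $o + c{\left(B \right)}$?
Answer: $- \frac{1864997}{40} \approx -46625.0$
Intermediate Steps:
$R{\left(P \right)} = P^{2}$
$B = 2$
$c{\left(G \right)} = - \frac{57}{40} + \frac{1}{G}$ ($c{\left(G \right)} = \frac{G}{G^{2}} - \frac{57}{40} = \frac{1}{G} - \frac{57}{40} = - \frac{57}{40} + \frac{1}{G}$)
$o + c{\left(B \right)} = -46624 - \left(\frac{57}{40} - \frac{1}{2}\right) = -46624 + \left(- \frac{57}{40} + \frac{1}{2}\right) = -46624 - \frac{37}{40} = - \frac{1864997}{40}$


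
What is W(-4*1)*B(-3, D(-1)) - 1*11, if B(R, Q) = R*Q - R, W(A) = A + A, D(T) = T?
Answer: -59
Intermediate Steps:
W(A) = 2*A
B(R, Q) = -R + Q*R (B(R, Q) = Q*R - R = -R + Q*R)
W(-4*1)*B(-3, D(-1)) - 1*11 = (2*(-4*1))*(-3*(-1 - 1)) - 1*11 = (2*(-4))*(-3*(-2)) - 11 = -8*6 - 11 = -48 - 11 = -59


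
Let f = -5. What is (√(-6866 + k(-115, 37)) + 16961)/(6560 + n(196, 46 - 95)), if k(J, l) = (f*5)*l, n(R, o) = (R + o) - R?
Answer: 16961/6511 + 7*I*√159/6511 ≈ 2.605 + 0.013557*I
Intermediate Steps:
n(R, o) = o
k(J, l) = -25*l (k(J, l) = (-5*5)*l = -25*l)
(√(-6866 + k(-115, 37)) + 16961)/(6560 + n(196, 46 - 95)) = (√(-6866 - 25*37) + 16961)/(6560 + (46 - 95)) = (√(-6866 - 925) + 16961)/(6560 - 49) = (√(-7791) + 16961)/6511 = (7*I*√159 + 16961)*(1/6511) = (16961 + 7*I*√159)*(1/6511) = 16961/6511 + 7*I*√159/6511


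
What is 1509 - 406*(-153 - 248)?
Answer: 164315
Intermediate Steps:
1509 - 406*(-153 - 248) = 1509 - 406*(-401) = 1509 + 162806 = 164315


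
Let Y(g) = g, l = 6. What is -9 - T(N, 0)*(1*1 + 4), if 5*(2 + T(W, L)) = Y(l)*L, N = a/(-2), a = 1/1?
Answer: 1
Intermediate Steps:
a = 1
N = -½ (N = 1/(-2) = 1*(-½) = -½ ≈ -0.50000)
T(W, L) = -2 + 6*L/5 (T(W, L) = -2 + (6*L)/5 = -2 + 6*L/5)
-9 - T(N, 0)*(1*1 + 4) = -9 - (-2 + (6/5)*0)*(1*1 + 4) = -9 - (-2 + 0)*(1 + 4) = -9 - (-2)*5 = -9 - 1*(-10) = -9 + 10 = 1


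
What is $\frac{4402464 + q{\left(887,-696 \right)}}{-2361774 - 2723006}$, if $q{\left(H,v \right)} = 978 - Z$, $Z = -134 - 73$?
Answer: $- \frac{231771}{267620} \approx -0.86604$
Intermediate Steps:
$Z = -207$
$q{\left(H,v \right)} = 1185$ ($q{\left(H,v \right)} = 978 - -207 = 978 + 207 = 1185$)
$\frac{4402464 + q{\left(887,-696 \right)}}{-2361774 - 2723006} = \frac{4402464 + 1185}{-2361774 - 2723006} = \frac{4403649}{-5084780} = 4403649 \left(- \frac{1}{5084780}\right) = - \frac{231771}{267620}$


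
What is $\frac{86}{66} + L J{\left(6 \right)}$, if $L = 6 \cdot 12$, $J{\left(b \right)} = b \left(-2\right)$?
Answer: $- \frac{28469}{33} \approx -862.7$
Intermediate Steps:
$J{\left(b \right)} = - 2 b$
$L = 72$
$\frac{86}{66} + L J{\left(6 \right)} = \frac{86}{66} + 72 \left(\left(-2\right) 6\right) = 86 \cdot \frac{1}{66} + 72 \left(-12\right) = \frac{43}{33} - 864 = - \frac{28469}{33}$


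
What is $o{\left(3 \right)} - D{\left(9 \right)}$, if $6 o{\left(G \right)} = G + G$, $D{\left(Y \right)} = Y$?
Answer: $-8$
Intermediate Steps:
$o{\left(G \right)} = \frac{G}{3}$ ($o{\left(G \right)} = \frac{G + G}{6} = \frac{2 G}{6} = \frac{G}{3}$)
$o{\left(3 \right)} - D{\left(9 \right)} = \frac{1}{3} \cdot 3 - 9 = 1 - 9 = -8$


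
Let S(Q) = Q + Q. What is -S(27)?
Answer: -54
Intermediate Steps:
S(Q) = 2*Q
-S(27) = -2*27 = -1*54 = -54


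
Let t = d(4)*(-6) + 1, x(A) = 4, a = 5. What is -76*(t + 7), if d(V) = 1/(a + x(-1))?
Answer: -1672/3 ≈ -557.33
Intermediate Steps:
d(V) = ⅑ (d(V) = 1/(5 + 4) = 1/9 = ⅑)
t = ⅓ (t = (⅑)*(-6) + 1 = -⅔ + 1 = ⅓ ≈ 0.33333)
-76*(t + 7) = -76*(⅓ + 7) = -76*22/3 = -1672/3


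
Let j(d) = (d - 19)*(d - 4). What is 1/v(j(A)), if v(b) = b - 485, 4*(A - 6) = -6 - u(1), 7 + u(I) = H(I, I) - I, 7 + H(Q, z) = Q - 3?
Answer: -16/8539 ≈ -0.0018738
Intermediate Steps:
H(Q, z) = -10 + Q (H(Q, z) = -7 + (Q - 3) = -7 + (-3 + Q) = -10 + Q)
u(I) = -17 (u(I) = -7 + ((-10 + I) - I) = -7 - 10 = -17)
A = 35/4 (A = 6 + (-6 - 1*(-17))/4 = 6 + (-6 + 17)/4 = 6 + (1/4)*11 = 6 + 11/4 = 35/4 ≈ 8.7500)
j(d) = (-19 + d)*(-4 + d)
v(b) = -485 + b
1/v(j(A)) = 1/(-485 + (76 + (35/4)**2 - 23*35/4)) = 1/(-485 + (76 + 1225/16 - 805/4)) = 1/(-485 - 779/16) = 1/(-8539/16) = -16/8539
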